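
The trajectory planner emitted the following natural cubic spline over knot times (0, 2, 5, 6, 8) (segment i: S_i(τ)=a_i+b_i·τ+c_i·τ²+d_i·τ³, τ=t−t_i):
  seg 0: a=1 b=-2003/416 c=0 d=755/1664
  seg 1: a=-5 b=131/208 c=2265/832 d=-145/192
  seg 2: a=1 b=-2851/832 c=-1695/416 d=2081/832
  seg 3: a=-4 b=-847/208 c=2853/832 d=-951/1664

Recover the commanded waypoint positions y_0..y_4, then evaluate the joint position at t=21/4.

y_0 = S_0(0) = a_0 = 1
y_1 = S_1(0) = a_1 = -5
y_2 = S_2(0) = a_2 = 1
y_3 = S_3(0) = a_3 = -4
y_4 = S_3(2) = -3
t_q=21/4 is in segment 2 (τ=1/4); S_2(τ)=-3847/53248

y_0=1 y_1=-5 y_2=1 y_3=-4 y_4=-3
S(21/4) = -3847/53248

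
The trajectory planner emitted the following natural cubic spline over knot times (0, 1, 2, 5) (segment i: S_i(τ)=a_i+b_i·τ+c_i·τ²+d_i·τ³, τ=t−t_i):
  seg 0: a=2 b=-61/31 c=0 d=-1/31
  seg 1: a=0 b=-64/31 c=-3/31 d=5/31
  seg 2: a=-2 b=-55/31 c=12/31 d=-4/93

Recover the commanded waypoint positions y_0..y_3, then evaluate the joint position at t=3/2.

y_0 = S_0(0) = a_0 = 2
y_1 = S_1(0) = a_1 = 0
y_2 = S_2(0) = a_2 = -2
y_3 = S_2(3) = -5
t_q=3/2 is in segment 1 (τ=1/2); S_1(τ)=-257/248

y_0=2 y_1=0 y_2=-2 y_3=-5
S(3/2) = -257/248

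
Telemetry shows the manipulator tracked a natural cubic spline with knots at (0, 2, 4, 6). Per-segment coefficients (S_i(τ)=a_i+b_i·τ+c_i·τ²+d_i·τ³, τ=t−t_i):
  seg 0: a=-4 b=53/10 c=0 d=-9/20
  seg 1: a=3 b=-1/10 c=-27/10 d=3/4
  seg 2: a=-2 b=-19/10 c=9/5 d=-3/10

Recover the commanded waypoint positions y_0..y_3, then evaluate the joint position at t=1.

y_0 = S_0(0) = a_0 = -4
y_1 = S_1(0) = a_1 = 3
y_2 = S_2(0) = a_2 = -2
y_3 = S_2(2) = -1
t_q=1 is in segment 0 (τ=1); S_0(τ)=17/20

y_0=-4 y_1=3 y_2=-2 y_3=-1
S(1) = 17/20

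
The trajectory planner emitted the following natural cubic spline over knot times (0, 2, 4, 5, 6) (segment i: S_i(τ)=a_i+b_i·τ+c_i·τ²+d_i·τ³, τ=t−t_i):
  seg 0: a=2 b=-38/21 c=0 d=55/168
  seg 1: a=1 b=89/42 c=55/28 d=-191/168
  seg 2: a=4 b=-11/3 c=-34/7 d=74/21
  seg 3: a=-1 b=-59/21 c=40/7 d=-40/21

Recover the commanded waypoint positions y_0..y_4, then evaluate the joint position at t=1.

y_0 = S_0(0) = a_0 = 2
y_1 = S_1(0) = a_1 = 1
y_2 = S_2(0) = a_2 = 4
y_3 = S_3(0) = a_3 = -1
y_4 = S_3(1) = 0
t_q=1 is in segment 0 (τ=1); S_0(τ)=29/56

y_0=2 y_1=1 y_2=4 y_3=-1 y_4=0
S(1) = 29/56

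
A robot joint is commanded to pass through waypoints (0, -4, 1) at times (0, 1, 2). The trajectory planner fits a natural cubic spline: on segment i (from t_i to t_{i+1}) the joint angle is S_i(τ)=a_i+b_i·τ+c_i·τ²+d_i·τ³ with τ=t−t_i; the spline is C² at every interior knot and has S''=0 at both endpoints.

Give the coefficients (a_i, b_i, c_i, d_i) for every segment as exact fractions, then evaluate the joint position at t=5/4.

Δ: Δ0=-4, Δ1=5
row 1: diag=4, rhs=54; c'=1/4, d'=27/2
back: M1=27/2
M: M0=0, M1=27/2, M2=0
seg 0: a=0, c=M0/2=0, d=(M1−M0)/(6·1)=9/4, b=Δ0−h0·(2M0+M1)/6=-25/4
seg 1: a=-4, c=M1/2=27/4, d=(M2−M1)/(6·1)=-9/4, b=Δ1−h1·(2M1+M2)/6=1/2
t_q=5/4 → seg 1, τ=1/4; S=-4+1/2·τ+27/4·τ²+-9/4·τ³=-893/256

  seg 0: a=0 b=-25/4 c=0 d=9/4
  seg 1: a=-4 b=1/2 c=27/4 d=-9/4
S(5/4) = -893/256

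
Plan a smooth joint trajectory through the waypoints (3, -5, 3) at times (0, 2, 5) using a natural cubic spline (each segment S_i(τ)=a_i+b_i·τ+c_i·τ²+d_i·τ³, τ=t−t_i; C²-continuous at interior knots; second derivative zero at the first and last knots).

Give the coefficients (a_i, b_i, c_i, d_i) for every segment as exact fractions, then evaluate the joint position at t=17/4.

  seg 0: a=3 b=-16/3 c=0 d=1/3
  seg 1: a=-5 b=-4/3 c=2 d=-2/9
S(17/4) = -13/32

Δ: Δ0=-4, Δ1=8/3
row 1: diag=10, rhs=40; c'=3/10, d'=4
back: M1=4
M: M0=0, M1=4, M2=0
seg 0: a=3, c=M0/2=0, d=(M1−M0)/(6·2)=1/3, b=Δ0−h0·(2M0+M1)/6=-16/3
seg 1: a=-5, c=M1/2=2, d=(M2−M1)/(6·3)=-2/9, b=Δ1−h1·(2M1+M2)/6=-4/3
t_q=17/4 → seg 1, τ=9/4; S=-5+-4/3·τ+2·τ²+-2/9·τ³=-13/32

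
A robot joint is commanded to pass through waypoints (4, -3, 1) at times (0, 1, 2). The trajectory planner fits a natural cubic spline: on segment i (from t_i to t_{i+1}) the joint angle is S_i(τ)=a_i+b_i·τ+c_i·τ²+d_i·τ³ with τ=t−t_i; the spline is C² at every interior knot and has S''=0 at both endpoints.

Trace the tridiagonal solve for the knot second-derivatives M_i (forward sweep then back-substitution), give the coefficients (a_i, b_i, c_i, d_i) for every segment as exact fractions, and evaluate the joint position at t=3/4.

  seg 0: a=4 b=-39/4 c=0 d=11/4
  seg 1: a=-3 b=-3/2 c=33/4 d=-11/4
S(3/4) = -551/256

Δ: Δ0=-7, Δ1=4
row 1: diag=4, rhs=66; c'=1/4, d'=33/2
back: M1=33/2
M: M0=0, M1=33/2, M2=0
seg 0: a=4, c=M0/2=0, d=(M1−M0)/(6·1)=11/4, b=Δ0−h0·(2M0+M1)/6=-39/4
seg 1: a=-3, c=M1/2=33/4, d=(M2−M1)/(6·1)=-11/4, b=Δ1−h1·(2M1+M2)/6=-3/2
t_q=3/4 → seg 0, τ=3/4; S=4+-39/4·τ+0·τ²+11/4·τ³=-551/256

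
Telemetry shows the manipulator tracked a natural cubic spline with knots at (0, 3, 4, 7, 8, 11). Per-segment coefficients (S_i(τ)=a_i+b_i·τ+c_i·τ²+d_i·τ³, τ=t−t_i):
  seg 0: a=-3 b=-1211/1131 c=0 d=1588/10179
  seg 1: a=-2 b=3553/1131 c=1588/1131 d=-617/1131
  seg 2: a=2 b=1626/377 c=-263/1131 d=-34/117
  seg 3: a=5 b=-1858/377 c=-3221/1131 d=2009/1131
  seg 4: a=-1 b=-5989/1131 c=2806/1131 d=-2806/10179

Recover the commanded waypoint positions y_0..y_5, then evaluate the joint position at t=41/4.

y_0=-3 y_1=-2 y_2=2 y_3=5 y_4=-1 y_5=-2
S(41/4) = -42157/12064

y_0 = S_0(0) = a_0 = -3
y_1 = S_1(0) = a_1 = -2
y_2 = S_2(0) = a_2 = 2
y_3 = S_3(0) = a_3 = 5
y_4 = S_4(0) = a_4 = -1
y_5 = S_4(3) = -2
t_q=41/4 is in segment 4 (τ=9/4); S_4(τ)=-42157/12064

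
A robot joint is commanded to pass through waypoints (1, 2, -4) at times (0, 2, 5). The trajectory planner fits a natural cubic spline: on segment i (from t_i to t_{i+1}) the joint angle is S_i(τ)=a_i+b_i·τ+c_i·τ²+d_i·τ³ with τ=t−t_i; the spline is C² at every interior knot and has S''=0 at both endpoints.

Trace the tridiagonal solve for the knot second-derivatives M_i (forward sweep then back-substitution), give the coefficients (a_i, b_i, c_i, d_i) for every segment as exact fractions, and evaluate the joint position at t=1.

Δ: Δ0=1/2, Δ1=-2
row 1: diag=10, rhs=-15; c'=3/10, d'=-3/2
back: M1=-3/2
M: M0=0, M1=-3/2, M2=0
seg 0: a=1, c=M0/2=0, d=(M1−M0)/(6·2)=-1/8, b=Δ0−h0·(2M0+M1)/6=1
seg 1: a=2, c=M1/2=-3/4, d=(M2−M1)/(6·3)=1/12, b=Δ1−h1·(2M1+M2)/6=-1/2
t_q=1 → seg 0, τ=1; S=1+1·τ+0·τ²+-1/8·τ³=15/8

  seg 0: a=1 b=1 c=0 d=-1/8
  seg 1: a=2 b=-1/2 c=-3/4 d=1/12
S(1) = 15/8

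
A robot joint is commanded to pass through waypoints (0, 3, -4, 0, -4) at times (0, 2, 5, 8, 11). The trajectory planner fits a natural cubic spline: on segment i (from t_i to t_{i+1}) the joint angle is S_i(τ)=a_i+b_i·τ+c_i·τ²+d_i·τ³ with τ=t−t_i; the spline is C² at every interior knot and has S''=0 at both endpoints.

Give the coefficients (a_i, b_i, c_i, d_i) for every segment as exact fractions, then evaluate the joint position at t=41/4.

Δ: Δ0=3/2, Δ1=-7/3, Δ2=4/3, Δ3=-4/3
row 1: diag=10, rhs=-23; c'=3/10, d'=-23/10
row 2: denom=12−3·3/10=111/10; d'=(22−3·-23/10)/(111/10)=289/111
row 3: denom=12−3·10/37=414/37; d'=(-16−3·289/111)/(414/37)=-881/414
back: M3=-881/414
back: M2=289/111−10/37·-881/414=658/207
back: M1=-23/10−3/10·658/207=-449/138
M: M0=0, M1=-449/138, M2=658/207, M3=-881/414, M4=0
seg 0: a=0, c=M0/2=0, d=(M1−M0)/(6·2)=-449/1656, b=Δ0−h0·(2M0+M1)/6=535/207
seg 1: a=3, c=M1/2=-449/276, d=(M2−M1)/(6·3)=2663/7452, b=Δ1−h1·(2M1+M2)/6=-277/414
seg 2: a=-4, c=M2/2=329/207, d=(M3−M2)/(6·3)=-2197/7452, b=Δ2−h2·(2M2+M3)/6=-647/828
seg 3: a=0, c=M3/2=-881/828, d=(M4−M3)/(6·3)=881/7452, b=Δ3−h3·(2M3+M4)/6=329/414
t_q=41/4 → seg 3, τ=9/4; S=0+329/414·τ+-881/828·τ²+881/7452·τ³=-13259/5888

  seg 0: a=0 b=535/207 c=0 d=-449/1656
  seg 1: a=3 b=-277/414 c=-449/276 d=2663/7452
  seg 2: a=-4 b=-647/828 c=329/207 d=-2197/7452
  seg 3: a=0 b=329/414 c=-881/828 d=881/7452
S(41/4) = -13259/5888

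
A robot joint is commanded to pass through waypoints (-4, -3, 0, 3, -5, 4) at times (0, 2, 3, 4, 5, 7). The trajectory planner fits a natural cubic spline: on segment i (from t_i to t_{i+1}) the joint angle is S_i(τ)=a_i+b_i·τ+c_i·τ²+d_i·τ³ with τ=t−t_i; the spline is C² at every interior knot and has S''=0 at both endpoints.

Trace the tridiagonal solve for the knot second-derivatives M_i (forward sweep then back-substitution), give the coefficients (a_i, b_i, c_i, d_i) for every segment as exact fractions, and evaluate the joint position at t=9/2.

Δ: Δ0=1/2, Δ1=3, Δ2=3, Δ3=-8, Δ4=9/2
row 1: diag=6, rhs=15; c'=1/6, d'=5/2
row 2: denom=4−1·1/6=23/6; d'=(0−1·5/2)/(23/6)=-15/23
row 3: denom=4−1·6/23=86/23; d'=(-66−1·-15/23)/(86/23)=-1503/86
row 4: denom=6−1·23/86=493/86; d'=(75−1·-1503/86)/(493/86)=7953/493
back: M4=7953/493
back: M3=-1503/86−23/86·7953/493=-10743/493
back: M2=-15/23−6/23·-10743/493=2481/493
back: M1=5/2−1/6·2481/493=819/493
M: M0=0, M1=819/493, M2=2481/493, M3=-10743/493, M4=7953/493, M5=0
seg 0: a=-4, c=M0/2=0, d=(M1−M0)/(6·2)=273/1972, b=Δ0−h0·(2M0+M1)/6=-53/986
seg 1: a=-3, c=M1/2=819/986, d=(M2−M1)/(6·1)=277/493, b=Δ1−h1·(2M1+M2)/6=1585/986
seg 2: a=0, c=M2/2=2481/986, d=(M3−M2)/(6·1)=-76/17, b=Δ2−h2·(2M2+M3)/6=4885/986
seg 3: a=3, c=M3/2=-10743/986, d=(M4−M3)/(6·1)=3116/493, b=Δ3−h3·(2M3+M4)/6=-3377/986
seg 4: a=-5, c=M4/2=7953/986, d=(M5−M4)/(6·2)=-2651/1972, b=Δ4−h4·(2M4+M5)/6=-6167/986
t_q=9/2 → seg 3, τ=1/2; S=3+-3377/986·τ+-10743/986·τ²+3116/493·τ³=-2549/3944

  seg 0: a=-4 b=-53/986 c=0 d=273/1972
  seg 1: a=-3 b=1585/986 c=819/986 d=277/493
  seg 2: a=0 b=4885/986 c=2481/986 d=-76/17
  seg 3: a=3 b=-3377/986 c=-10743/986 d=3116/493
  seg 4: a=-5 b=-6167/986 c=7953/986 d=-2651/1972
S(9/2) = -2549/3944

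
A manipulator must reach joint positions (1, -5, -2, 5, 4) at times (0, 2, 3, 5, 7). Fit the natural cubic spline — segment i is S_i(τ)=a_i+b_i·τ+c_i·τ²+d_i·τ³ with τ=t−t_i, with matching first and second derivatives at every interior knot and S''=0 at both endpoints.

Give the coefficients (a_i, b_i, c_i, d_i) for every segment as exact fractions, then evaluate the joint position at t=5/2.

Δ: Δ0=-3, Δ1=3, Δ2=7/2, Δ3=-1/2
row 1: diag=6, rhs=36; c'=1/6, d'=6
row 2: denom=6−1·1/6=35/6; d'=(3−1·6)/(35/6)=-18/35
row 3: denom=8−2·12/35=256/35; d'=(-24−2·-18/35)/(256/35)=-201/64
back: M3=-201/64
back: M2=-18/35−12/35·-201/64=9/16
back: M1=6−1/6·9/16=189/32
M: M0=0, M1=189/32, M2=9/16, M3=-201/64, M4=0
seg 0: a=1, c=M0/2=0, d=(M1−M0)/(6·2)=63/128, b=Δ0−h0·(2M0+M1)/6=-159/32
seg 1: a=-5, c=M1/2=189/64, d=(M2−M1)/(6·1)=-57/64, b=Δ1−h1·(2M1+M2)/6=15/16
seg 2: a=-2, c=M2/2=9/32, d=(M3−M2)/(6·2)=-79/256, b=Δ2−h2·(2M2+M3)/6=267/64
seg 3: a=5, c=M3/2=-201/128, d=(M4−M3)/(6·2)=67/256, b=Δ3−h3·(2M3+M4)/6=51/32
t_q=5/2 → seg 1, τ=1/2; S=-5+15/16·τ+189/64·τ²+-57/64·τ³=-1999/512

  seg 0: a=1 b=-159/32 c=0 d=63/128
  seg 1: a=-5 b=15/16 c=189/64 d=-57/64
  seg 2: a=-2 b=267/64 c=9/32 d=-79/256
  seg 3: a=5 b=51/32 c=-201/128 d=67/256
S(5/2) = -1999/512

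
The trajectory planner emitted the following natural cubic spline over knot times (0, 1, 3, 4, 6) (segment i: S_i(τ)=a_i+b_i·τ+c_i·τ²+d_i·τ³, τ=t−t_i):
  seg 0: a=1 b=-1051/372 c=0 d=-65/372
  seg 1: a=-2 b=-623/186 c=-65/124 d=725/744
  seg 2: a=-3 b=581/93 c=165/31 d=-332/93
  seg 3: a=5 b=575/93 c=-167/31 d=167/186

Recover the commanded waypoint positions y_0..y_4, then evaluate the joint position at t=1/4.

y_0 = S_0(0) = a_0 = 1
y_1 = S_1(0) = a_1 = -2
y_2 = S_2(0) = a_2 = -3
y_3 = S_3(0) = a_3 = 5
y_4 = S_3(2) = 3
t_q=1/4 is in segment 0 (τ=1/4); S_0(τ)=2309/7936

y_0=1 y_1=-2 y_2=-3 y_3=5 y_4=3
S(1/4) = 2309/7936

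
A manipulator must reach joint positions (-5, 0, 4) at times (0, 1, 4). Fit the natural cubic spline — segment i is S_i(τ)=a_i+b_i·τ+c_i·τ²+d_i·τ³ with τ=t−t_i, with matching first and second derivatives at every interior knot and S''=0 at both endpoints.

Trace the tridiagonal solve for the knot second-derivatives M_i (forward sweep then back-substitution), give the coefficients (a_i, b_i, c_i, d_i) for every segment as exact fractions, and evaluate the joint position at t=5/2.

Δ: Δ0=5, Δ1=4/3
row 1: diag=8, rhs=-22; c'=3/8, d'=-11/4
back: M1=-11/4
M: M0=0, M1=-11/4, M2=0
seg 0: a=-5, c=M0/2=0, d=(M1−M0)/(6·1)=-11/24, b=Δ0−h0·(2M0+M1)/6=131/24
seg 1: a=0, c=M1/2=-11/8, d=(M2−M1)/(6·3)=11/72, b=Δ1−h1·(2M1+M2)/6=49/12
t_q=5/2 → seg 1, τ=3/2; S=0+49/12·τ+-11/8·τ²+11/72·τ³=227/64

  seg 0: a=-5 b=131/24 c=0 d=-11/24
  seg 1: a=0 b=49/12 c=-11/8 d=11/72
S(5/2) = 227/64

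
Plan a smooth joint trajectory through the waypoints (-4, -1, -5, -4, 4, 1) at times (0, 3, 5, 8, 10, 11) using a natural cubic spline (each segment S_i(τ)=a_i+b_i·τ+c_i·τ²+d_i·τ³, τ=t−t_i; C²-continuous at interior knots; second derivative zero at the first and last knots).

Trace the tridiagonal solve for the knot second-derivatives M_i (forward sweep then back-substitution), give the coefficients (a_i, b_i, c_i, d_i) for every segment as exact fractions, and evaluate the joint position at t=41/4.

  seg 0: a=-4 b=4763/2418 c=0 d=-2345/21762
  seg 1: a=-1 b=-1136/1209 c=-2345/2418 d=1063/4836
  seg 2: a=-5 b=-879/403 c=422/1209 d=1774/10881
  seg 3: a=-4 b=1739/403 c=732/403 d=-1591/1612
  seg 4: a=4 b=-106/403 c=-3309/806 d=1103/806
S(41/4) = 190811/51584

Δ: Δ0=1, Δ1=-2, Δ2=1/3, Δ3=4, Δ4=-3
row 1: diag=10, rhs=-18; c'=1/5, d'=-9/5
row 2: denom=10−2·1/5=48/5; d'=(14−2·-9/5)/(48/5)=11/6
row 3: denom=10−3·5/16=145/16; d'=(22−3·11/6)/(145/16)=264/145
row 4: denom=6−2·32/145=806/145; d'=(-42−2·264/145)/(806/145)=-3309/403
back: M4=-3309/403
back: M3=264/145−32/145·-3309/403=1464/403
back: M2=11/6−5/16·1464/403=844/1209
back: M1=-9/5−1/5·844/1209=-2345/1209
M: M0=0, M1=-2345/1209, M2=844/1209, M3=1464/403, M4=-3309/403, M5=0
seg 0: a=-4, c=M0/2=0, d=(M1−M0)/(6·3)=-2345/21762, b=Δ0−h0·(2M0+M1)/6=4763/2418
seg 1: a=-1, c=M1/2=-2345/2418, d=(M2−M1)/(6·2)=1063/4836, b=Δ1−h1·(2M1+M2)/6=-1136/1209
seg 2: a=-5, c=M2/2=422/1209, d=(M3−M2)/(6·3)=1774/10881, b=Δ2−h2·(2M2+M3)/6=-879/403
seg 3: a=-4, c=M3/2=732/403, d=(M4−M3)/(6·2)=-1591/1612, b=Δ3−h3·(2M3+M4)/6=1739/403
seg 4: a=4, c=M4/2=-3309/806, d=(M5−M4)/(6·1)=1103/806, b=Δ4−h4·(2M4+M5)/6=-106/403
t_q=41/4 → seg 4, τ=1/4; S=4+-106/403·τ+-3309/806·τ²+1103/806·τ³=190811/51584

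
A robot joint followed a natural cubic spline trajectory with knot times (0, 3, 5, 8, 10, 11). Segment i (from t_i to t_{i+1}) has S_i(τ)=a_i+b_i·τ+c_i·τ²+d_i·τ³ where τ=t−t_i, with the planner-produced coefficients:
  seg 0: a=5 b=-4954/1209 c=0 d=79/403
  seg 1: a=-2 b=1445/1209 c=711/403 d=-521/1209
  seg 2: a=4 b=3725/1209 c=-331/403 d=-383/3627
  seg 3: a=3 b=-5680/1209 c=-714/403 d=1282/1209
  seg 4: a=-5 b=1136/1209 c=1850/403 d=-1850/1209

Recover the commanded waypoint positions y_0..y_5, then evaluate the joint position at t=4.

y_0 = S_0(0) = a_0 = 5
y_1 = S_1(0) = a_1 = -2
y_2 = S_2(0) = a_2 = 4
y_3 = S_3(0) = a_3 = 3
y_4 = S_4(0) = a_4 = -5
y_5 = S_4(1) = -1
t_q=4 is in segment 1 (τ=1); S_1(τ)=213/403

y_0=5 y_1=-2 y_2=4 y_3=3 y_4=-5 y_5=-1
S(4) = 213/403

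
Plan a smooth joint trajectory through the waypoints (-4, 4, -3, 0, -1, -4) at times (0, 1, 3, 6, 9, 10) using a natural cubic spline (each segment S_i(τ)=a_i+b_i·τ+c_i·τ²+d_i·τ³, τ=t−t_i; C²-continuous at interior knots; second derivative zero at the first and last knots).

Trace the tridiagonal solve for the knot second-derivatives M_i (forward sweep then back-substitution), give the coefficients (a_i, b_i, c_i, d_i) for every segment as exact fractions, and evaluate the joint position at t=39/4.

Δ: Δ0=8, Δ1=-7/2, Δ2=1, Δ3=-1/3, Δ4=-3
row 1: diag=6, rhs=-69; c'=1/3, d'=-23/2
row 2: denom=10−2·1/3=28/3; d'=(27−2·-23/2)/(28/3)=75/14
row 3: denom=12−3·9/28=309/28; d'=(-8−3·75/14)/(309/28)=-674/309
row 4: denom=8−3·28/103=740/103; d'=(-16−3·-674/309)/(740/103)=-487/370
back: M4=-487/370
back: M3=-674/309−28/103·-487/370=-1012/555
back: M2=75/14−9/28·-1012/555=2199/370
back: M1=-23/2−1/3·2199/370=-2494/185
M: M0=0, M1=-2494/185, M2=2199/370, M3=-1012/555, M4=-487/370, M5=0
seg 0: a=-4, c=M0/2=0, d=(M1−M0)/(6·1)=-1247/555, b=Δ0−h0·(2M0+M1)/6=5687/555
seg 1: a=4, c=M1/2=-1247/185, d=(M2−M1)/(6·2)=7187/4440, b=Δ1−h1·(2M1+M2)/6=1946/555
seg 2: a=-3, c=M2/2=2199/740, d=(M3−M2)/(6·3)=-233/540, b=Δ2−h2·(2M2+M3)/6=-895/222
seg 3: a=0, c=M3/2=-506/555, d=(M4−M3)/(6·3)=563/19980, b=Δ3−h3·(2M3+M4)/6=4769/2220
seg 4: a=-1, c=M4/2=-487/740, d=(M5−M4)/(6·1)=487/2220, b=Δ4−h4·(2M4+M5)/6=-2843/1110
t_q=39/4 → seg 4, τ=3/4; S=-1+-2843/1110·τ+-487/740·τ²+487/2220·τ³=-30297/9472

  seg 0: a=-4 b=5687/555 c=0 d=-1247/555
  seg 1: a=4 b=1946/555 c=-1247/185 d=7187/4440
  seg 2: a=-3 b=-895/222 c=2199/740 d=-233/540
  seg 3: a=0 b=4769/2220 c=-506/555 d=563/19980
  seg 4: a=-1 b=-2843/1110 c=-487/740 d=487/2220
S(39/4) = -30297/9472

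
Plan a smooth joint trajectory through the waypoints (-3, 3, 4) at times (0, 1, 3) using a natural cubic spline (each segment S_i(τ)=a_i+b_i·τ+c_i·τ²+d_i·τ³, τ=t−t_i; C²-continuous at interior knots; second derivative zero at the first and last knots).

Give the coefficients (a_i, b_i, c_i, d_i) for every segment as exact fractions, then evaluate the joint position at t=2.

Δ: Δ0=6, Δ1=1/2
row 1: diag=6, rhs=-33; c'=1/3, d'=-11/2
back: M1=-11/2
M: M0=0, M1=-11/2, M2=0
seg 0: a=-3, c=M0/2=0, d=(M1−M0)/(6·1)=-11/12, b=Δ0−h0·(2M0+M1)/6=83/12
seg 1: a=3, c=M1/2=-11/4, d=(M2−M1)/(6·2)=11/24, b=Δ1−h1·(2M1+M2)/6=25/6
t_q=2 → seg 1, τ=1; S=3+25/6·τ+-11/4·τ²+11/24·τ³=39/8

  seg 0: a=-3 b=83/12 c=0 d=-11/12
  seg 1: a=3 b=25/6 c=-11/4 d=11/24
S(2) = 39/8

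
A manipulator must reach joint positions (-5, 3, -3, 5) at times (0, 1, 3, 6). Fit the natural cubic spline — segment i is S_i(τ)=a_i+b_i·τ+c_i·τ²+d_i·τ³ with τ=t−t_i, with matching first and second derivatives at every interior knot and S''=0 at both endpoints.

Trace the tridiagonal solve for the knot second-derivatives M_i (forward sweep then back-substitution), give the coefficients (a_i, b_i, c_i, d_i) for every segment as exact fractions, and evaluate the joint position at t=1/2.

  seg 0: a=-5 b=61/6 c=0 d=-13/6
  seg 1: a=3 b=11/3 c=-13/2 d=19/12
  seg 2: a=-3 b=-10/3 c=3 d=-1/3
S(1/2) = -3/16

Δ: Δ0=8, Δ1=-3, Δ2=8/3
row 1: diag=6, rhs=-66; c'=1/3, d'=-11
row 2: denom=10−2·1/3=28/3; d'=(34−2·-11)/(28/3)=6
back: M2=6
back: M1=-11−1/3·6=-13
M: M0=0, M1=-13, M2=6, M3=0
seg 0: a=-5, c=M0/2=0, d=(M1−M0)/(6·1)=-13/6, b=Δ0−h0·(2M0+M1)/6=61/6
seg 1: a=3, c=M1/2=-13/2, d=(M2−M1)/(6·2)=19/12, b=Δ1−h1·(2M1+M2)/6=11/3
seg 2: a=-3, c=M2/2=3, d=(M3−M2)/(6·3)=-1/3, b=Δ2−h2·(2M2+M3)/6=-10/3
t_q=1/2 → seg 0, τ=1/2; S=-5+61/6·τ+0·τ²+-13/6·τ³=-3/16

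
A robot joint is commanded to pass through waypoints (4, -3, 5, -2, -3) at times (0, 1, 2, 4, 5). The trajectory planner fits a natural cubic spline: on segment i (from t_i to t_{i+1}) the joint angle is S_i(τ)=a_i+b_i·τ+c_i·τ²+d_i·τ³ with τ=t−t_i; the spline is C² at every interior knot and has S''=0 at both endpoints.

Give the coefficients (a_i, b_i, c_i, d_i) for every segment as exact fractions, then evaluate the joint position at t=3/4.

  seg 0: a=4 b=-704/61 c=0 d=277/61
  seg 1: a=-3 b=127/61 c=831/61 d=-470/61
  seg 2: a=5 b=379/61 c=-579/61 d=1131/488
  seg 3: a=-2 b=-481/122 c=1077/244 d=-359/244
S(3/4) = -10697/3904

Δ: Δ0=-7, Δ1=8, Δ2=-7/2, Δ3=-1
row 1: diag=4, rhs=90; c'=1/4, d'=45/2
row 2: denom=6−1·1/4=23/4; d'=(-69−1·45/2)/(23/4)=-366/23
row 3: denom=6−2·8/23=122/23; d'=(15−2·-366/23)/(122/23)=1077/122
back: M3=1077/122
back: M2=-366/23−8/23·1077/122=-1158/61
back: M1=45/2−1/4·-1158/61=1662/61
M: M0=0, M1=1662/61, M2=-1158/61, M3=1077/122, M4=0
seg 0: a=4, c=M0/2=0, d=(M1−M0)/(6·1)=277/61, b=Δ0−h0·(2M0+M1)/6=-704/61
seg 1: a=-3, c=M1/2=831/61, d=(M2−M1)/(6·1)=-470/61, b=Δ1−h1·(2M1+M2)/6=127/61
seg 2: a=5, c=M2/2=-579/61, d=(M3−M2)/(6·2)=1131/488, b=Δ2−h2·(2M2+M3)/6=379/61
seg 3: a=-2, c=M3/2=1077/244, d=(M4−M3)/(6·1)=-359/244, b=Δ3−h3·(2M3+M4)/6=-481/122
t_q=3/4 → seg 0, τ=3/4; S=4+-704/61·τ+0·τ²+277/61·τ³=-10697/3904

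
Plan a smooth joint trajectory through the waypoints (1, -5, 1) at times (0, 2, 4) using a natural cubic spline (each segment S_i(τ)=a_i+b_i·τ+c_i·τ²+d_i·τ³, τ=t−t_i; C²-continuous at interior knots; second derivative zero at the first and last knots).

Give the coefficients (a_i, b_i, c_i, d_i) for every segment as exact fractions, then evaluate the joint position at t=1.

Δ: Δ0=-3, Δ1=3
row 1: diag=8, rhs=36; c'=1/4, d'=9/2
back: M1=9/2
M: M0=0, M1=9/2, M2=0
seg 0: a=1, c=M0/2=0, d=(M1−M0)/(6·2)=3/8, b=Δ0−h0·(2M0+M1)/6=-9/2
seg 1: a=-5, c=M1/2=9/4, d=(M2−M1)/(6·2)=-3/8, b=Δ1−h1·(2M1+M2)/6=0
t_q=1 → seg 0, τ=1; S=1+-9/2·τ+0·τ²+3/8·τ³=-25/8

  seg 0: a=1 b=-9/2 c=0 d=3/8
  seg 1: a=-5 b=0 c=9/4 d=-3/8
S(1) = -25/8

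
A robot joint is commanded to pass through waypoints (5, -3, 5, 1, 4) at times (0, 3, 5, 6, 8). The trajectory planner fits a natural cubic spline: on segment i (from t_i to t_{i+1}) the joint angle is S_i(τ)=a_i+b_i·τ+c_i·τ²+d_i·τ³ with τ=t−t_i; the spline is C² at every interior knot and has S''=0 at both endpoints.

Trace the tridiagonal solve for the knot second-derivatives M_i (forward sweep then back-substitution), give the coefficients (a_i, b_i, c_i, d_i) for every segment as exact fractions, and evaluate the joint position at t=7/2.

  seg 0: a=5 b=-5671/978 c=0 d=1021/2934
  seg 1: a=-3 b=1759/489 c=1021/326 d=-1433/978
  seg 2: a=5 b=-713/489 c=-1845/326 d=3049/978
  seg 3: a=1 b=-3349/978 c=602/163 d=-301/489
S(7/2) = -1569/2608

Δ: Δ0=-8/3, Δ1=4, Δ2=-4, Δ3=3/2
row 1: diag=10, rhs=40; c'=1/5, d'=4
row 2: denom=6−2·1/5=28/5; d'=(-48−2·4)/(28/5)=-10
row 3: denom=6−1·5/28=163/28; d'=(33−1·-10)/(163/28)=1204/163
back: M3=1204/163
back: M2=-10−5/28·1204/163=-1845/163
back: M1=4−1/5·-1845/163=1021/163
M: M0=0, M1=1021/163, M2=-1845/163, M3=1204/163, M4=0
seg 0: a=5, c=M0/2=0, d=(M1−M0)/(6·3)=1021/2934, b=Δ0−h0·(2M0+M1)/6=-5671/978
seg 1: a=-3, c=M1/2=1021/326, d=(M2−M1)/(6·2)=-1433/978, b=Δ1−h1·(2M1+M2)/6=1759/489
seg 2: a=5, c=M2/2=-1845/326, d=(M3−M2)/(6·1)=3049/978, b=Δ2−h2·(2M2+M3)/6=-713/489
seg 3: a=1, c=M3/2=602/163, d=(M4−M3)/(6·2)=-301/489, b=Δ3−h3·(2M3+M4)/6=-3349/978
t_q=7/2 → seg 1, τ=1/2; S=-3+1759/489·τ+1021/326·τ²+-1433/978·τ³=-1569/2608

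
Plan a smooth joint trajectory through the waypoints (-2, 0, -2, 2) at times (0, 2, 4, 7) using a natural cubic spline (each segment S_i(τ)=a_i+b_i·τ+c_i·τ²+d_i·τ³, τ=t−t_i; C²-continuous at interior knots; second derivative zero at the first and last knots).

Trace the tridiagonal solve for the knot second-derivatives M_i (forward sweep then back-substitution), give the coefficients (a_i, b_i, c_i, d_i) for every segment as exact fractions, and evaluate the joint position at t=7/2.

  seg 0: a=-2 b=94/57 c=0 d=-37/228
  seg 1: a=0 b=-17/57 c=-37/38 d=71/228
  seg 2: a=-2 b=-26/57 c=17/19 d=-17/171
S(7/2) = -965/608

Δ: Δ0=1, Δ1=-1, Δ2=4/3
row 1: diag=8, rhs=-12; c'=1/4, d'=-3/2
row 2: denom=10−2·1/4=19/2; d'=(14−2·-3/2)/(19/2)=34/19
back: M2=34/19
back: M1=-3/2−1/4·34/19=-37/19
M: M0=0, M1=-37/19, M2=34/19, M3=0
seg 0: a=-2, c=M0/2=0, d=(M1−M0)/(6·2)=-37/228, b=Δ0−h0·(2M0+M1)/6=94/57
seg 1: a=0, c=M1/2=-37/38, d=(M2−M1)/(6·2)=71/228, b=Δ1−h1·(2M1+M2)/6=-17/57
seg 2: a=-2, c=M2/2=17/19, d=(M3−M2)/(6·3)=-17/171, b=Δ2−h2·(2M2+M3)/6=-26/57
t_q=7/2 → seg 1, τ=3/2; S=0+-17/57·τ+-37/38·τ²+71/228·τ³=-965/608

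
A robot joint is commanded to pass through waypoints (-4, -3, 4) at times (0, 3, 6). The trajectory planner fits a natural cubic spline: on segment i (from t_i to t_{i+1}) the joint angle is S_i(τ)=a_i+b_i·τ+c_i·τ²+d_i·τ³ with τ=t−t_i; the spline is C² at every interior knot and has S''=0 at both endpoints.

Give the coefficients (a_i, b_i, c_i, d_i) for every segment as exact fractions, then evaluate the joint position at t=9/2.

Δ: Δ0=1/3, Δ1=7/3
row 1: diag=12, rhs=12; c'=1/4, d'=1
back: M1=1
M: M0=0, M1=1, M2=0
seg 0: a=-4, c=M0/2=0, d=(M1−M0)/(6·3)=1/18, b=Δ0−h0·(2M0+M1)/6=-1/6
seg 1: a=-3, c=M1/2=1/2, d=(M2−M1)/(6·3)=-1/18, b=Δ1−h1·(2M1+M2)/6=4/3
t_q=9/2 → seg 1, τ=3/2; S=-3+4/3·τ+1/2·τ²+-1/18·τ³=-1/16

  seg 0: a=-4 b=-1/6 c=0 d=1/18
  seg 1: a=-3 b=4/3 c=1/2 d=-1/18
S(9/2) = -1/16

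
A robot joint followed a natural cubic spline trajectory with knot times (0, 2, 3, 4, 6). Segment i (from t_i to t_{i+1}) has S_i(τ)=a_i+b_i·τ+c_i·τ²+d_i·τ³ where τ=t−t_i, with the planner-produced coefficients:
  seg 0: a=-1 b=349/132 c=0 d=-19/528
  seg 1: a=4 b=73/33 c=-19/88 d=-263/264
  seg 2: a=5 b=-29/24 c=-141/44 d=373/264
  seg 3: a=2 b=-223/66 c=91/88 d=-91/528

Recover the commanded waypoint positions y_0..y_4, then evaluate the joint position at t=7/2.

y_0=-1 y_1=4 y_2=5 y_3=2 y_4=-2
S(7/2) = 2655/704

y_0 = S_0(0) = a_0 = -1
y_1 = S_1(0) = a_1 = 4
y_2 = S_2(0) = a_2 = 5
y_3 = S_3(0) = a_3 = 2
y_4 = S_3(2) = -2
t_q=7/2 is in segment 2 (τ=1/2); S_2(τ)=2655/704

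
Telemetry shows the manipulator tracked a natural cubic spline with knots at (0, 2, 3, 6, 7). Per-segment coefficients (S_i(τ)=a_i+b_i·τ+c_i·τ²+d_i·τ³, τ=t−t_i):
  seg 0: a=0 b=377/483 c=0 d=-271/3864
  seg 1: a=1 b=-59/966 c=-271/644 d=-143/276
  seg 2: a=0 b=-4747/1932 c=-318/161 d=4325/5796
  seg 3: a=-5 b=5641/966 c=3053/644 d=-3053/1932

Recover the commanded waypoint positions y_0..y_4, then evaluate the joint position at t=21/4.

y_0=0 y_1=1 y_2=0 y_3=-5 y_4=4
S(21/4) = -289659/41216

y_0 = S_0(0) = a_0 = 0
y_1 = S_1(0) = a_1 = 1
y_2 = S_2(0) = a_2 = 0
y_3 = S_3(0) = a_3 = -5
y_4 = S_3(1) = 4
t_q=21/4 is in segment 2 (τ=9/4); S_2(τ)=-289659/41216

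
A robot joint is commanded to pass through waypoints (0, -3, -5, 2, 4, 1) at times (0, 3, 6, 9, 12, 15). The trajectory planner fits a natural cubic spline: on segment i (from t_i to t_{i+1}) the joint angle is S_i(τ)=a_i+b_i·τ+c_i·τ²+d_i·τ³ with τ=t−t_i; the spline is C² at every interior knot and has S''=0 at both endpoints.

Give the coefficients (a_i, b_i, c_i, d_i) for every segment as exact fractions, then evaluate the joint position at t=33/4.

Δ: Δ0=-1, Δ1=-2/3, Δ2=7/3, Δ3=2/3, Δ4=-1
row 1: diag=12, rhs=2; c'=1/4, d'=1/6
row 2: denom=12−3·1/4=45/4; d'=(18−3·1/6)/(45/4)=14/9
row 3: denom=12−3·4/15=56/5; d'=(-10−3·14/9)/(56/5)=-55/42
row 4: denom=12−3·15/56=627/56; d'=(-10−3·-55/42)/(627/56)=-340/627
back: M4=-340/627
back: M3=-55/42−15/56·-340/627=-730/627
back: M2=14/9−4/15·-730/627=390/209
back: M1=1/6−1/4·390/209=-188/627
M: M0=0, M1=-188/627, M2=390/209, M3=-730/627, M4=-340/627, M5=0
seg 0: a=0, c=M0/2=0, d=(M1−M0)/(6·3)=-94/5643, b=Δ0−h0·(2M0+M1)/6=-533/627
seg 1: a=-3, c=M1/2=-94/627, d=(M2−M1)/(6·3)=679/5643, b=Δ1−h1·(2M1+M2)/6=-815/627
seg 2: a=-5, c=M2/2=195/209, d=(M3−M2)/(6·3)=-50/297, b=Δ2−h2·(2M2+M3)/6=658/627
seg 3: a=2, c=M3/2=-365/627, d=(M4−M3)/(6·3)=65/1881, b=Δ3−h3·(2M3+M4)/6=1318/627
seg 4: a=4, c=M4/2=-170/627, d=(M5−M4)/(6·3)=170/5643, b=Δ4−h4·(2M4+M5)/6=-287/627
t_q=33/4 → seg 2, τ=9/4; S=-5+658/627·τ+195/209·τ²+-50/297·τ³=1117/6688

  seg 0: a=0 b=-533/627 c=0 d=-94/5643
  seg 1: a=-3 b=-815/627 c=-94/627 d=679/5643
  seg 2: a=-5 b=658/627 c=195/209 d=-50/297
  seg 3: a=2 b=1318/627 c=-365/627 d=65/1881
  seg 4: a=4 b=-287/627 c=-170/627 d=170/5643
S(33/4) = 1117/6688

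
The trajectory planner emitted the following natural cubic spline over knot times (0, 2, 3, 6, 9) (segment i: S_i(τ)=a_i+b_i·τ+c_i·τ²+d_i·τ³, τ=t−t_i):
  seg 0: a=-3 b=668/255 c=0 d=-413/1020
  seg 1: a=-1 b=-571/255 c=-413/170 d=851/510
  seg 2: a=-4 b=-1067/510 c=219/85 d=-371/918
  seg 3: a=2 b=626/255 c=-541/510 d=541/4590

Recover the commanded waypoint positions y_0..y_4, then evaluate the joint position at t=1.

y_0 = S_0(0) = a_0 = -3
y_1 = S_1(0) = a_1 = -1
y_2 = S_2(0) = a_2 = -4
y_3 = S_3(0) = a_3 = 2
y_4 = S_3(3) = 3
t_q=1 is in segment 0 (τ=1); S_0(τ)=-267/340

y_0=-3 y_1=-1 y_2=-4 y_3=2 y_4=3
S(1) = -267/340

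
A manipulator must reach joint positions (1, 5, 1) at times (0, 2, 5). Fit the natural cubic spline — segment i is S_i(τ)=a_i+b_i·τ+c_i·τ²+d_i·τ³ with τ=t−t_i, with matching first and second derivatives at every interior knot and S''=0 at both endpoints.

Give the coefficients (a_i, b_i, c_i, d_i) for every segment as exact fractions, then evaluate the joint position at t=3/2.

Δ: Δ0=2, Δ1=-4/3
row 1: diag=10, rhs=-20; c'=3/10, d'=-2
back: M1=-2
M: M0=0, M1=-2, M2=0
seg 0: a=1, c=M0/2=0, d=(M1−M0)/(6·2)=-1/6, b=Δ0−h0·(2M0+M1)/6=8/3
seg 1: a=5, c=M1/2=-1, d=(M2−M1)/(6·3)=1/9, b=Δ1−h1·(2M1+M2)/6=2/3
t_q=3/2 → seg 0, τ=3/2; S=1+8/3·τ+0·τ²+-1/6·τ³=71/16

  seg 0: a=1 b=8/3 c=0 d=-1/6
  seg 1: a=5 b=2/3 c=-1 d=1/9
S(3/2) = 71/16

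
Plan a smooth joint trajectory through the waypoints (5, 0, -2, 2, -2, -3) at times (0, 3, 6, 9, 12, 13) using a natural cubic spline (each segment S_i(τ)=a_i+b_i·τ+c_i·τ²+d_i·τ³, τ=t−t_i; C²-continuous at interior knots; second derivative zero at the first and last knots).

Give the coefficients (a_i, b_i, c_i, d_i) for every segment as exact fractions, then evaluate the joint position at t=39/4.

Δ: Δ0=-5/3, Δ1=-2/3, Δ2=4/3, Δ3=-4/3, Δ4=-1
row 1: diag=12, rhs=6; c'=1/4, d'=1/2
row 2: denom=12−3·1/4=45/4; d'=(12−3·1/2)/(45/4)=14/15
row 3: denom=12−3·4/15=56/5; d'=(-16−3·14/15)/(56/5)=-47/28
row 4: denom=8−3·15/56=403/56; d'=(2−3·-47/28)/(403/56)=394/403
back: M4=394/403
back: M3=-47/28−15/56·394/403=-782/403
back: M2=14/15−4/15·-782/403=1754/1209
back: M1=1/2−1/4·1754/1209=166/1209
M: M0=0, M1=166/1209, M2=1754/1209, M3=-782/403, M4=394/403, M5=0
seg 0: a=5, c=M0/2=0, d=(M1−M0)/(6·3)=83/10881, b=Δ0−h0·(2M0+M1)/6=-2098/1209
seg 1: a=0, c=M1/2=83/1209, d=(M2−M1)/(6·3)=794/10881, b=Δ1−h1·(2M1+M2)/6=-1849/1209
seg 2: a=-2, c=M2/2=877/1209, d=(M3−M2)/(6·3)=-2050/10881, b=Δ2−h2·(2M2+M3)/6=1031/1209
seg 3: a=2, c=M3/2=-391/403, d=(M4−M3)/(6·3)=196/1209, b=Δ3−h3·(2M3+M4)/6=11/93
seg 4: a=-2, c=M4/2=197/403, d=(M5−M4)/(6·1)=-197/1209, b=Δ4−h4·(2M4+M5)/6=-1603/1209
t_q=39/4 → seg 3, τ=3/4; S=2+11/93·τ+-391/403·τ²+196/1209·τ³=5195/3224

  seg 0: a=5 b=-2098/1209 c=0 d=83/10881
  seg 1: a=0 b=-1849/1209 c=83/1209 d=794/10881
  seg 2: a=-2 b=1031/1209 c=877/1209 d=-2050/10881
  seg 3: a=2 b=11/93 c=-391/403 d=196/1209
  seg 4: a=-2 b=-1603/1209 c=197/403 d=-197/1209
S(39/4) = 5195/3224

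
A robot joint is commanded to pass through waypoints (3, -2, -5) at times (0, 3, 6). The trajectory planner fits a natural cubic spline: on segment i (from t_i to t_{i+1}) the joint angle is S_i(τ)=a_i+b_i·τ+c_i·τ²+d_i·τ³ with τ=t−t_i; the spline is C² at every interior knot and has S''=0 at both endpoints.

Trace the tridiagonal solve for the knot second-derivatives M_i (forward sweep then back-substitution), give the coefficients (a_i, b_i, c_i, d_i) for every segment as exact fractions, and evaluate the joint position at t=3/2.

Δ: Δ0=-5/3, Δ1=-1
row 1: diag=12, rhs=4; c'=1/4, d'=1/3
back: M1=1/3
M: M0=0, M1=1/3, M2=0
seg 0: a=3, c=M0/2=0, d=(M1−M0)/(6·3)=1/54, b=Δ0−h0·(2M0+M1)/6=-11/6
seg 1: a=-2, c=M1/2=1/6, d=(M2−M1)/(6·3)=-1/54, b=Δ1−h1·(2M1+M2)/6=-4/3
t_q=3/2 → seg 0, τ=3/2; S=3+-11/6·τ+0·τ²+1/54·τ³=5/16

  seg 0: a=3 b=-11/6 c=0 d=1/54
  seg 1: a=-2 b=-4/3 c=1/6 d=-1/54
S(3/2) = 5/16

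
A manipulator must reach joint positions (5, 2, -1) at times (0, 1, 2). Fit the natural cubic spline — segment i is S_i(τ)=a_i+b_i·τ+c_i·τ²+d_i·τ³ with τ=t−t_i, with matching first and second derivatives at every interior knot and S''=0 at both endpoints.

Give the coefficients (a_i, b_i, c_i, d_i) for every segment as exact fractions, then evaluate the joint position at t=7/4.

  seg 0: a=5 b=-3 c=0 d=0
  seg 1: a=2 b=-3 c=0 d=0
S(7/4) = -1/4

Δ: Δ0=-3, Δ1=-3
row 1: diag=4, rhs=0; c'=1/4, d'=0
back: M1=0
M: M0=0, M1=0, M2=0
seg 0: a=5, c=M0/2=0, d=(M1−M0)/(6·1)=0, b=Δ0−h0·(2M0+M1)/6=-3
seg 1: a=2, c=M1/2=0, d=(M2−M1)/(6·1)=0, b=Δ1−h1·(2M1+M2)/6=-3
t_q=7/4 → seg 1, τ=3/4; S=2+-3·τ+0·τ²+0·τ³=-1/4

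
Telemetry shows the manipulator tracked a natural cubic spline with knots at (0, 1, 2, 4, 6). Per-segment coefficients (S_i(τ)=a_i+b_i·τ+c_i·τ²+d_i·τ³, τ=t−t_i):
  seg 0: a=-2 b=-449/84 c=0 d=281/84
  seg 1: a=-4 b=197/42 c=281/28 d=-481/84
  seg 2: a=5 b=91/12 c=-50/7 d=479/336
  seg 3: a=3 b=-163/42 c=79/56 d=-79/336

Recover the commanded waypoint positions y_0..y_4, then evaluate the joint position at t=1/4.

y_0 = S_0(0) = a_0 = -2
y_1 = S_1(0) = a_1 = -4
y_2 = S_2(0) = a_2 = 5
y_3 = S_3(0) = a_3 = 3
y_4 = S_3(2) = -1
t_q=1/4 is in segment 0 (τ=1/4); S_0(τ)=-5885/1792

y_0=-2 y_1=-4 y_2=5 y_3=3 y_4=-1
S(1/4) = -5885/1792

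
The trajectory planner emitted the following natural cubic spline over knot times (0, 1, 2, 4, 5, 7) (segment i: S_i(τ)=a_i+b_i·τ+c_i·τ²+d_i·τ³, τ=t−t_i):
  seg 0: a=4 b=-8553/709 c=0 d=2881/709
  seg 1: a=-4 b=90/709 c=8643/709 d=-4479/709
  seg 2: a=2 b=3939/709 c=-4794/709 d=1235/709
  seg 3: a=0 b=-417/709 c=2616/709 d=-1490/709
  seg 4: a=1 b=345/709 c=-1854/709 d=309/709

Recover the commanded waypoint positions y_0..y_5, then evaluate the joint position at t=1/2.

y_0 = S_0(0) = a_0 = 4
y_1 = S_1(0) = a_1 = -4
y_2 = S_2(0) = a_2 = 2
y_3 = S_3(0) = a_3 = 0
y_4 = S_4(0) = a_4 = 1
y_5 = S_4(2) = -5
t_q=1/2 is in segment 0 (τ=1/2); S_0(τ)=-8643/5672

y_0=4 y_1=-4 y_2=2 y_3=0 y_4=1 y_5=-5
S(1/2) = -8643/5672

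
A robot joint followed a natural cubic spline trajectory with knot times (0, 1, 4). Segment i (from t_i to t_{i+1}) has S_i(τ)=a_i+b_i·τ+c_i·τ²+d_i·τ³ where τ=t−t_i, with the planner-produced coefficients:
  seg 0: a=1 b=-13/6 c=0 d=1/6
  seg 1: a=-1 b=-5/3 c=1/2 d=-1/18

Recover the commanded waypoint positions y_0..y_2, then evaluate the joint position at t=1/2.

y_0 = S_0(0) = a_0 = 1
y_1 = S_1(0) = a_1 = -1
y_2 = S_1(3) = -3
t_q=1/2 is in segment 0 (τ=1/2); S_0(τ)=-1/16

y_0=1 y_1=-1 y_2=-3
S(1/2) = -1/16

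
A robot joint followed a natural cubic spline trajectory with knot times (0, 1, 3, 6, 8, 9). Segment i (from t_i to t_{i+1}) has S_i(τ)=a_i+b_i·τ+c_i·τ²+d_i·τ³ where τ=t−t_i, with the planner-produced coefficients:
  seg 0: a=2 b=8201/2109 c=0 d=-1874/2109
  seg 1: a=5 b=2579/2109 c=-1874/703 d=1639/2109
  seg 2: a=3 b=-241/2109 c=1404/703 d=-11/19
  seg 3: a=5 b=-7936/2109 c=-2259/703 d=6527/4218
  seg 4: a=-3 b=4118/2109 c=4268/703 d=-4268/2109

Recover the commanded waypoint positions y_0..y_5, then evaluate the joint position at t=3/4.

y_0=2 y_1=5 y_2=3 y_3=5 y_4=-3 y_5=3
S(3/4) = 102167/22496

y_0 = S_0(0) = a_0 = 2
y_1 = S_1(0) = a_1 = 5
y_2 = S_2(0) = a_2 = 3
y_3 = S_3(0) = a_3 = 5
y_4 = S_4(0) = a_4 = -3
y_5 = S_4(1) = 3
t_q=3/4 is in segment 0 (τ=3/4); S_0(τ)=102167/22496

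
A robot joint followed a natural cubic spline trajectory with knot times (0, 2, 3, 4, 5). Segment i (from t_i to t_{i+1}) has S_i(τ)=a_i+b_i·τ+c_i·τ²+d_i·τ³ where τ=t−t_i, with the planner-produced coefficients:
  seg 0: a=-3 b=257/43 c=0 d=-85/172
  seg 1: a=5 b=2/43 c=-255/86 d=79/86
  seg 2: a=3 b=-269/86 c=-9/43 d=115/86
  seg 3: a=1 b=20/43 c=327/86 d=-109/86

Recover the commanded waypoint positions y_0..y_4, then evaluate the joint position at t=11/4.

y_0=-3 y_1=5 y_2=3 y_3=1 y_4=4
S(11/4) = 20665/5504

y_0 = S_0(0) = a_0 = -3
y_1 = S_1(0) = a_1 = 5
y_2 = S_2(0) = a_2 = 3
y_3 = S_3(0) = a_3 = 1
y_4 = S_3(1) = 4
t_q=11/4 is in segment 1 (τ=3/4); S_1(τ)=20665/5504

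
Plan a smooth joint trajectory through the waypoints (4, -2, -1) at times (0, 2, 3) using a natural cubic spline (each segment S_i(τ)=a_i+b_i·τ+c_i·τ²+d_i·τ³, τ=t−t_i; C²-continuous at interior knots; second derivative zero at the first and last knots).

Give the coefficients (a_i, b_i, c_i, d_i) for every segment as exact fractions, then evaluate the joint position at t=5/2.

  seg 0: a=4 b=-13/3 c=0 d=1/3
  seg 1: a=-2 b=-1/3 c=2 d=-2/3
S(5/2) = -7/4

Δ: Δ0=-3, Δ1=1
row 1: diag=6, rhs=24; c'=1/6, d'=4
back: M1=4
M: M0=0, M1=4, M2=0
seg 0: a=4, c=M0/2=0, d=(M1−M0)/(6·2)=1/3, b=Δ0−h0·(2M0+M1)/6=-13/3
seg 1: a=-2, c=M1/2=2, d=(M2−M1)/(6·1)=-2/3, b=Δ1−h1·(2M1+M2)/6=-1/3
t_q=5/2 → seg 1, τ=1/2; S=-2+-1/3·τ+2·τ²+-2/3·τ³=-7/4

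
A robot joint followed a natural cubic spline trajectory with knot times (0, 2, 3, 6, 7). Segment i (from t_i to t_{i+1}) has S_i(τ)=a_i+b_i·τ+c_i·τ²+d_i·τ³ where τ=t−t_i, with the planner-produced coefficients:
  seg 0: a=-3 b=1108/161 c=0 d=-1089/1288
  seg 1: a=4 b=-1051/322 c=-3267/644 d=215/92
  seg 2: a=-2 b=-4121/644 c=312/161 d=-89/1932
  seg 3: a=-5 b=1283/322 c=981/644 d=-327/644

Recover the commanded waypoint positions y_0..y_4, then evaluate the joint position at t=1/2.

y_0 = S_0(0) = a_0 = -3
y_1 = S_1(0) = a_1 = 4
y_2 = S_2(0) = a_2 = -2
y_3 = S_3(0) = a_3 = -5
y_4 = S_3(1) = 0
t_q=1/2 is in segment 0 (τ=1/2); S_0(τ)=3455/10304

y_0=-3 y_1=4 y_2=-2 y_3=-5 y_4=0
S(1/2) = 3455/10304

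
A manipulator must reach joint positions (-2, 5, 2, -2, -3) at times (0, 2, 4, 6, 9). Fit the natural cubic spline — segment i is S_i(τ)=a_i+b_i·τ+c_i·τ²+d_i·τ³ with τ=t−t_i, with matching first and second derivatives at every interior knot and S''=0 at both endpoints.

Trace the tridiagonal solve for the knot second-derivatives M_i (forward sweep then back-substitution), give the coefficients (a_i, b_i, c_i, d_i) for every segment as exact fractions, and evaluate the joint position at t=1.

Δ: Δ0=7/2, Δ1=-3/2, Δ2=-2, Δ3=-1/3
row 1: diag=8, rhs=-30; c'=1/4, d'=-15/4
row 2: denom=8−2·1/4=15/2; d'=(-3−2·-15/4)/(15/2)=3/5
row 3: denom=10−2·4/15=142/15; d'=(10−2·3/5)/(142/15)=66/71
back: M3=66/71
back: M2=3/5−4/15·66/71=25/71
back: M1=-15/4−1/4·25/71=-545/142
M: M0=0, M1=-545/142, M2=25/71, M3=66/71, M4=0
seg 0: a=-2, c=M0/2=0, d=(M1−M0)/(6·2)=-545/1704, b=Δ0−h0·(2M0+M1)/6=1018/213
seg 1: a=5, c=M1/2=-545/284, d=(M2−M1)/(6·2)=595/1704, b=Δ1−h1·(2M1+M2)/6=401/426
seg 2: a=2, c=M2/2=25/142, d=(M3−M2)/(6·2)=41/852, b=Δ2−h2·(2M2+M3)/6=-542/213
seg 3: a=-2, c=M3/2=33/71, d=(M4−M3)/(6·3)=-11/213, b=Δ3−h3·(2M3+M4)/6=-269/213
t_q=1 → seg 0, τ=1; S=-2+1018/213·τ+0·τ²+-545/1704·τ³=1397/568

  seg 0: a=-2 b=1018/213 c=0 d=-545/1704
  seg 1: a=5 b=401/426 c=-545/284 d=595/1704
  seg 2: a=2 b=-542/213 c=25/142 d=41/852
  seg 3: a=-2 b=-269/213 c=33/71 d=-11/213
S(1) = 1397/568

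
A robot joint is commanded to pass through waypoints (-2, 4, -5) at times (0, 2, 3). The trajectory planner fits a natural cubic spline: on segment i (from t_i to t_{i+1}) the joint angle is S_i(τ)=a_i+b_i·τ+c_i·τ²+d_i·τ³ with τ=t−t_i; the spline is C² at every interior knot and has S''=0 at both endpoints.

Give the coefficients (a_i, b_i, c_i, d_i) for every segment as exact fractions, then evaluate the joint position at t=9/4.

  seg 0: a=-2 b=7 c=0 d=-1
  seg 1: a=4 b=-5 c=-6 d=2
S(9/4) = 77/32

Δ: Δ0=3, Δ1=-9
row 1: diag=6, rhs=-72; c'=1/6, d'=-12
back: M1=-12
M: M0=0, M1=-12, M2=0
seg 0: a=-2, c=M0/2=0, d=(M1−M0)/(6·2)=-1, b=Δ0−h0·(2M0+M1)/6=7
seg 1: a=4, c=M1/2=-6, d=(M2−M1)/(6·1)=2, b=Δ1−h1·(2M1+M2)/6=-5
t_q=9/4 → seg 1, τ=1/4; S=4+-5·τ+-6·τ²+2·τ³=77/32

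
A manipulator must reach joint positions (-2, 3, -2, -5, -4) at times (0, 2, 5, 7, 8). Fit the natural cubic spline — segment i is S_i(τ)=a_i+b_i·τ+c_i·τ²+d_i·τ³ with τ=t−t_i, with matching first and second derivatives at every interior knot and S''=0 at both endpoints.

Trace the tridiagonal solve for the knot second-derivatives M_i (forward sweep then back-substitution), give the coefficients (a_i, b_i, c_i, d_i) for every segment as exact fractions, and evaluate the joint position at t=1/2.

Δ: Δ0=5/2, Δ1=-5/3, Δ2=-3/2, Δ3=1
row 1: diag=10, rhs=-25; c'=3/10, d'=-5/2
row 2: denom=10−3·3/10=91/10; d'=(1−3·-5/2)/(91/10)=85/91
row 3: denom=6−2·20/91=506/91; d'=(15−2·85/91)/(506/91)=1195/506
back: M3=1195/506
back: M2=85/91−20/91·1195/506=105/253
back: M1=-5/2−3/10·105/253=-664/253
M: M0=0, M1=-664/253, M2=105/253, M3=1195/506, M4=0
seg 0: a=-2, c=M0/2=0, d=(M1−M0)/(6·2)=-166/759, b=Δ0−h0·(2M0+M1)/6=5123/1518
seg 1: a=3, c=M1/2=-332/253, d=(M2−M1)/(6·3)=769/4554, b=Δ1−h1·(2M1+M2)/6=1139/1518
seg 2: a=-2, c=M2/2=105/506, d=(M3−M2)/(6·2)=985/6072, b=Δ2−h2·(2M2+M3)/6=-1946/759
seg 3: a=-5, c=M3/2=1195/1012, d=(M4−M3)/(6·1)=-1195/3036, b=Δ3−h3·(2M3+M4)/6=323/1518
t_q=1/2 → seg 0, τ=1/2; S=-2+5123/1518·τ+0·τ²+-166/759·τ³=-86/253

  seg 0: a=-2 b=5123/1518 c=0 d=-166/759
  seg 1: a=3 b=1139/1518 c=-332/253 d=769/4554
  seg 2: a=-2 b=-1946/759 c=105/506 d=985/6072
  seg 3: a=-5 b=323/1518 c=1195/1012 d=-1195/3036
S(1/2) = -86/253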